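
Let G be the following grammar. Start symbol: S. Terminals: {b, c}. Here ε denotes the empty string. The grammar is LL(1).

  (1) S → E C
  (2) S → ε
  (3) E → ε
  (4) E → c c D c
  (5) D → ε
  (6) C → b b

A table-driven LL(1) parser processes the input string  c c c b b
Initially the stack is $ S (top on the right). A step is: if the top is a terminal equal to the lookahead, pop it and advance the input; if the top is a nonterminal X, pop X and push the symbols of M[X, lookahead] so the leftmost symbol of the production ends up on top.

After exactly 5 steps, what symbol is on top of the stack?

     Stack        Input        Action
  1  $ S          c c c b b $  expand S → E C
  2  $ C E        c c c b b $  expand E → c c D c
  3  $ C c D c c  c c c b b $  match c
  4  $ C c D c    c c b b $    match c
  5  $ C c D      c b b $      expand D → ε
Stack after step 5: $ C c (top = c).

c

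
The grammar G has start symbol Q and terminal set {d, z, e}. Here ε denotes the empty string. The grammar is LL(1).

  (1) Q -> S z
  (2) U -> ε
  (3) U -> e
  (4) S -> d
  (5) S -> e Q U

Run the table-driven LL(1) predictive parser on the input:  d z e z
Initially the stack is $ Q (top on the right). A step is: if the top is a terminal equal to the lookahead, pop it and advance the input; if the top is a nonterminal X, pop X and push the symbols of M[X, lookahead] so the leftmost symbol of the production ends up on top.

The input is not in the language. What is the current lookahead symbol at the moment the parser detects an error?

e

     Stack  Input      Action
  1  $ Q    d z e z $  expand Q -> S z
  2  $ z S  d z e z $  expand S -> d
  3  $ z d  d z e z $  match d
  4  $ z    z e z $    match z
  5  $      e z $      error: stack empty but input remains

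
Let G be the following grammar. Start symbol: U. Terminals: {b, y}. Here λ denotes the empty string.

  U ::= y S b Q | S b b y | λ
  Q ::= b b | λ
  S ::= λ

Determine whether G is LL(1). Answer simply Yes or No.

Yes

FIRST(U) = {λ, b, y}
FIRST(Q) = {λ, b}
FIRST(S) = {λ}
FOLLOW(U) = {$}
FOLLOW(Q) = {$}
FOLLOW(S) = {b}
Each cell of M receives at most one production.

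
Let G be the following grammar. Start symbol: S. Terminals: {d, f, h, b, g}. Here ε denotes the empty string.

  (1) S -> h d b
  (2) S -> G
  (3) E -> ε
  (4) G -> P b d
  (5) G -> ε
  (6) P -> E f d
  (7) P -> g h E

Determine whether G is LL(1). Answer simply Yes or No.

FIRST(S) = {ε, f, g, h}
FIRST(E) = {ε}
FIRST(G) = {ε, f, g}
FIRST(P) = {f, g}
FOLLOW(S) = {$}
FOLLOW(E) = {b, f}
FOLLOW(G) = {$}
FOLLOW(P) = {b}
Each cell of M receives at most one production.

Yes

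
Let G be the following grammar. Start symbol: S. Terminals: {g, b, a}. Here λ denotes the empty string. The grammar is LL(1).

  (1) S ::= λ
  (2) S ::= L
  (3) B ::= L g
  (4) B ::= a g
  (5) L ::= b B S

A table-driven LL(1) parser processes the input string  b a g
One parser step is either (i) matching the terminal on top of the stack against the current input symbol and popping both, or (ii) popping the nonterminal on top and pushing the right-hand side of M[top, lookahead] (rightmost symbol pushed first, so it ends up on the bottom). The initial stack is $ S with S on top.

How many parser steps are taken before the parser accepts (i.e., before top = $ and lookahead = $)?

7

     Stack    Input    Action
  1  $ S      b a g $  expand S ::= L
  2  $ L      b a g $  expand L ::= b B S
  3  $ S B b  b a g $  match b
  4  $ S B    a g $    expand B ::= a g
  5  $ S g a  a g $    match a
  6  $ S g    g $      match g
  7  $ S      $        expand S ::= λ
Accept reached after 7 steps.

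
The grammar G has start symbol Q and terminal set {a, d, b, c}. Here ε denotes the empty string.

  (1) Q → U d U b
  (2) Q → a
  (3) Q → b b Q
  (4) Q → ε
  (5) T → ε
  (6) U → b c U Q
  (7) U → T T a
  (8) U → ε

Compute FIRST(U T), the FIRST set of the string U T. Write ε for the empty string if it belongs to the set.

{ε, a, b}

FIRST(T) = {ε}
FIRST(U) = {ε, a, b}  (via T T a)
FIRST(Q) = {ε, a, b, d}  (via U d U b)
FIRST(U T): take FIRST of each symbol in turn, carrying on past any symbol whose FIRST contains ε; result {ε, a, b}.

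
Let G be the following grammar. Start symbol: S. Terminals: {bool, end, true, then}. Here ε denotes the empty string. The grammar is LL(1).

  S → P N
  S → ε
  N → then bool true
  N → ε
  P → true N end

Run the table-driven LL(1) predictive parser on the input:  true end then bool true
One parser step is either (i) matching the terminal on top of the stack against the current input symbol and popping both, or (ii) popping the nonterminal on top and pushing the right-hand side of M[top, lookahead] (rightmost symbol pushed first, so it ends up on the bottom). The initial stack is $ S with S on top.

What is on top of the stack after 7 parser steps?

bool

     Stack             Input                      Action
  1  $ S               true end then bool true $  expand S → P N
  2  $ N P             true end then bool true $  expand P → true N end
  3  $ N end N true    true end then bool true $  match true
  4  $ N end N         end then bool true $       expand N → ε
  5  $ N end           end then bool true $       match end
  6  $ N               then bool true $           expand N → then bool true
  7  $ true bool then  then bool true $           match then
Stack after step 7: $ true bool (top = bool).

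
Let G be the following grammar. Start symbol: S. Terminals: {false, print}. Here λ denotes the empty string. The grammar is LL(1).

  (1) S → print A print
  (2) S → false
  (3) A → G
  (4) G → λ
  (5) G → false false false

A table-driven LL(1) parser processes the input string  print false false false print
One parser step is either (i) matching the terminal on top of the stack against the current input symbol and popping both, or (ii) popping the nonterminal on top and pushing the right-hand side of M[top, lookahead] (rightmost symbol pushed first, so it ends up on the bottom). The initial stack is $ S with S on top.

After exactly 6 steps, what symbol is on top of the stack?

step 1: stack=$ S  input=print false false false print $  — expand S → print A print
step 2: stack=$ print A print  input=print false false false print $  — match print
step 3: stack=$ print A  input=false false false print $  — expand A → G
step 4: stack=$ print G  input=false false false print $  — expand G → false false false
step 5: stack=$ print false false false  input=false false false print $  — match false
step 6: stack=$ print false false  input=false false print $  — match false
Stack after step 6: $ print false (top = false).

false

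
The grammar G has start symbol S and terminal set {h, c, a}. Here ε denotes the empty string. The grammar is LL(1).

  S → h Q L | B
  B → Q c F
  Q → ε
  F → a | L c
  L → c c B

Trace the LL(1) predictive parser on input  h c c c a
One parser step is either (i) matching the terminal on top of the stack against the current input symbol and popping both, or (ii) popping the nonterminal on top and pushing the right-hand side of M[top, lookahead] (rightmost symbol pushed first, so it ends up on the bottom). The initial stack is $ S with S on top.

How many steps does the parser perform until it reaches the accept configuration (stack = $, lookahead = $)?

      Stack    Input        Action
   1  $ S      h c c c a $  expand S → h Q L
   2  $ L Q h  h c c c a $  match h
   3  $ L Q    c c c a $    expand Q → ε
   4  $ L      c c c a $    expand L → c c B
   5  $ B c c  c c c a $    match c
   6  $ B c    c c a $      match c
   7  $ B      c a $        expand B → Q c F
   8  $ F c Q  c a $        expand Q → ε
   9  $ F c    c a $        match c
  10  $ F      a $          expand F → a
  11  $ a      a $          match a
Accept reached after 11 steps.

11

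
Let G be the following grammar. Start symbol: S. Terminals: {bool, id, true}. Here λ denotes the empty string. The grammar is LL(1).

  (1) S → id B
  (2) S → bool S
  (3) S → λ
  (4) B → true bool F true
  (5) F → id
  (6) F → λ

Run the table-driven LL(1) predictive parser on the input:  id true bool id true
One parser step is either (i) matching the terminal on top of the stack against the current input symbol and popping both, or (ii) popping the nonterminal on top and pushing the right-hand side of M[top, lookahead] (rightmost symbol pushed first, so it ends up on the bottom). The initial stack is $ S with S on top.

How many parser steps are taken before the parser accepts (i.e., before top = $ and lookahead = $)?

     Stack               Input                   Action
  1  $ S                 id true bool id true $  expand S → id B
  2  $ B id              id true bool id true $  match id
  3  $ B                 true bool id true $     expand B → true bool F true
  4  $ true F bool true  true bool id true $     match true
  5  $ true F bool       bool id true $          match bool
  6  $ true F            id true $               expand F → id
  7  $ true id           id true $               match id
  8  $ true              true $                  match true
Accept reached after 8 steps.

8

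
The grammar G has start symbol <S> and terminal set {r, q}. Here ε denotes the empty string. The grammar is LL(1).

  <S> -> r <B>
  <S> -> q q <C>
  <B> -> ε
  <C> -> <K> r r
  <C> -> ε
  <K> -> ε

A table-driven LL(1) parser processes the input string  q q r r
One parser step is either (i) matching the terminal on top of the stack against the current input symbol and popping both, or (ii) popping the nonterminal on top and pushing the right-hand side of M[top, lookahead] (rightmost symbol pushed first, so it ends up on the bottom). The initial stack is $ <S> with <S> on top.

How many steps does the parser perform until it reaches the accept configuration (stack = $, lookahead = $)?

7

     Stack      Input      Action
  1  $ <S>      q q r r $  expand <S> -> q q <C>
  2  $ <C> q q  q q r r $  match q
  3  $ <C> q    q r r $    match q
  4  $ <C>      r r $      expand <C> -> <K> r r
  5  $ r r <K>  r r $      expand <K> -> ε
  6  $ r r      r r $      match r
  7  $ r        r $        match r
Accept reached after 7 steps.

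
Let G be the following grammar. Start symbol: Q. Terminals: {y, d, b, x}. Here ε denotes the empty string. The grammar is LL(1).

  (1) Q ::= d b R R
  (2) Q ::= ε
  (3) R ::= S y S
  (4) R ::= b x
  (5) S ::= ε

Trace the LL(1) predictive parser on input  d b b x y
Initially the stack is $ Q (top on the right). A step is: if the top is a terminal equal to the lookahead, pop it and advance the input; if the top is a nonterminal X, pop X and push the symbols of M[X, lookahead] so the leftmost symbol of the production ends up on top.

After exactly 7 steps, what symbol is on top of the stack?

S

step 1: stack=$ Q  input=d b b x y $  — expand Q ::= d b R R
step 2: stack=$ R R b d  input=d b b x y $  — match d
step 3: stack=$ R R b  input=b b x y $  — match b
step 4: stack=$ R R  input=b x y $  — expand R ::= b x
step 5: stack=$ R x b  input=b x y $  — match b
step 6: stack=$ R x  input=x y $  — match x
step 7: stack=$ R  input=y $  — expand R ::= S y S
Stack after step 7: $ S y S (top = S).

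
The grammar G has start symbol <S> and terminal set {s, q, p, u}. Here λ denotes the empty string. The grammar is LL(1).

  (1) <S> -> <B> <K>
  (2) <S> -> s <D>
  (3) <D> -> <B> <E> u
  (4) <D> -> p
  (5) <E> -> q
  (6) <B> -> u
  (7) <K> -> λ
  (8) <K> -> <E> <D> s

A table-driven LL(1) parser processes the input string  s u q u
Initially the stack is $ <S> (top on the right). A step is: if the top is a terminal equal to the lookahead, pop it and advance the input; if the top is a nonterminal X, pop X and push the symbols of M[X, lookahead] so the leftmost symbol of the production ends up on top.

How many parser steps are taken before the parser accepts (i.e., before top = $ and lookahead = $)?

     Stack        Input      Action
  1  $ <S>        s u q u $  expand <S> -> s <D>
  2  $ <D> s      s u q u $  match s
  3  $ <D>        u q u $    expand <D> -> <B> <E> u
  4  $ u <E> <B>  u q u $    expand <B> -> u
  5  $ u <E> u    u q u $    match u
  6  $ u <E>      q u $      expand <E> -> q
  7  $ u q        q u $      match q
  8  $ u          u $        match u
Accept reached after 8 steps.

8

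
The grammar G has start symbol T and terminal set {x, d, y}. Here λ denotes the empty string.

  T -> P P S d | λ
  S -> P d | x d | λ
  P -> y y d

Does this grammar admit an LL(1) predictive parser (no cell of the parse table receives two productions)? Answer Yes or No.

FIRST(T) = {λ, y}
FIRST(S) = {λ, x, y}
FIRST(P) = {y}
FOLLOW(T) = {$}
FOLLOW(S) = {d}
FOLLOW(P) = {d, x, y}
Each cell of M receives at most one production.

Yes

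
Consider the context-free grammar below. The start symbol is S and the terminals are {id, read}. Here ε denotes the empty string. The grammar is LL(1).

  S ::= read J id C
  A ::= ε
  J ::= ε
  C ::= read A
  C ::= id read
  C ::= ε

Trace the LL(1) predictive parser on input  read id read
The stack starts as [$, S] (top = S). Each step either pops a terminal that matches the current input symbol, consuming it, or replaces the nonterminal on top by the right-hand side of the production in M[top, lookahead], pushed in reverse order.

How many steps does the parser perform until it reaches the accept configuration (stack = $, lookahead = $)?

7

step 1: stack=$ S  input=read id read $  — expand S ::= read J id C
step 2: stack=$ C id J read  input=read id read $  — match read
step 3: stack=$ C id J  input=id read $  — expand J ::= ε
step 4: stack=$ C id  input=id read $  — match id
step 5: stack=$ C  input=read $  — expand C ::= read A
step 6: stack=$ A read  input=read $  — match read
step 7: stack=$ A  input=$  — expand A ::= ε
Accept reached after 7 steps.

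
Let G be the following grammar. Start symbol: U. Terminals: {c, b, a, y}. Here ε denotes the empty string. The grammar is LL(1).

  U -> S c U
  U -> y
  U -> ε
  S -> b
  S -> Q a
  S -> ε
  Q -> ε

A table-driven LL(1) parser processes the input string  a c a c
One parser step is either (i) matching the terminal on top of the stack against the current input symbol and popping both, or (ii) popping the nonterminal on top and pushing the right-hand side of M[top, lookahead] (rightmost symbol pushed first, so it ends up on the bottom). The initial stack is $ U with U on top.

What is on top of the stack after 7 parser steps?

Q

step 1: stack=$ U  input=a c a c $  — expand U -> S c U
step 2: stack=$ U c S  input=a c a c $  — expand S -> Q a
step 3: stack=$ U c a Q  input=a c a c $  — expand Q -> ε
step 4: stack=$ U c a  input=a c a c $  — match a
step 5: stack=$ U c  input=c a c $  — match c
step 6: stack=$ U  input=a c $  — expand U -> S c U
step 7: stack=$ U c S  input=a c $  — expand S -> Q a
Stack after step 7: $ U c a Q (top = Q).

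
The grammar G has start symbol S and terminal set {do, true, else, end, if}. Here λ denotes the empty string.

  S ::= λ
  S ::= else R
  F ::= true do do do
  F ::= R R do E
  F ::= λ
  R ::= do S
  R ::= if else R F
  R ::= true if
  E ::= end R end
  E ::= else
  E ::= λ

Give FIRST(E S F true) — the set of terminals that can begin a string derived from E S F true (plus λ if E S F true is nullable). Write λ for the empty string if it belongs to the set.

{do, else, end, if, true}

FIRST(S) = {λ, else}
FIRST(R) = {do, if, true}
FIRST(E) = {λ, else, end}
FIRST(F) = {λ, do, if, true}  (via R R do E)
FIRST(E S F true): take FIRST of each symbol in turn, carrying on past any symbol whose FIRST contains λ; result {do, else, end, if, true}.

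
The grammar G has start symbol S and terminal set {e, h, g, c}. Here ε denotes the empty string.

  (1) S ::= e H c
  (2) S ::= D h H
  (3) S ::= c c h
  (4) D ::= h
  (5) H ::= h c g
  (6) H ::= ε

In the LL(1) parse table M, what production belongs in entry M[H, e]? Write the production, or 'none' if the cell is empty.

FIRST(D) = {h}
FIRST(H) = {ε, h}
FIRST(S) = {c, e, h}  (via D h H)
FOLLOW(S) includes $ since S is the start symbol.
FOLLOW(S): S appears on no right-hand side. Thus FOLLOW(S) = {$}.
FOLLOW(H): in S::=e H c, H is followed by c with FIRST {c}; in S::=D h H, the suffix after H is empty, so FOLLOW(H) ⊇ FOLLOW(S) = {$}. Thus FOLLOW(H) = {$, c}.
For H ::= h c g: FIRST(h c g) = {h}, so it goes in M[H, t] for t ∈ {h}.
For H ::= ε: FIRST(ε) = {ε}, so it goes in M[H, t] for t ∈ {}; since ε ∈ FIRST, also for every t ∈ FOLLOW(H) = {$, c}.
None of these place a production in M[H, e].

none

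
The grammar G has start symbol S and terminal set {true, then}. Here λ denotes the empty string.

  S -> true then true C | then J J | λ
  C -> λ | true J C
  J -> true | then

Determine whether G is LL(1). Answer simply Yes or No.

FIRST(S) = {λ, then, true}
FIRST(C) = {λ, true}
FIRST(J) = {then, true}
FOLLOW(S) = {$}
FOLLOW(C) = {$}
FOLLOW(J) = {$, then, true}
Each cell of M receives at most one production.

Yes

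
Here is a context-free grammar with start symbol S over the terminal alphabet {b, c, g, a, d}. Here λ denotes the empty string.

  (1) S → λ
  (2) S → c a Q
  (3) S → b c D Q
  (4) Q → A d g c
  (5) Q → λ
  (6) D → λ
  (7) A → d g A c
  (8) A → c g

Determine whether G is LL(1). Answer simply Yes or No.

Yes

FIRST(S) = {λ, b, c}
FIRST(Q) = {λ, c, d}
FIRST(D) = {λ}
FIRST(A) = {c, d}
FOLLOW(S) = {$}
FOLLOW(Q) = {$}
FOLLOW(D) = {$, c, d}
FOLLOW(A) = {c, d}
Each cell of M receives at most one production.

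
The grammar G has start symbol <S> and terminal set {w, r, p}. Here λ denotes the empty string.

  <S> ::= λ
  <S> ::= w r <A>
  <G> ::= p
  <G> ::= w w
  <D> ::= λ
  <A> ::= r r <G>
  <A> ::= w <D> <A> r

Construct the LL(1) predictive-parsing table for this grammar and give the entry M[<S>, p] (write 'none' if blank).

none

FIRST(<S>) = {λ, w}
FIRST(<G>) = {p, w}
FIRST(<D>) = {λ}
FIRST(<A>) = {r, w}
FOLLOW(<S>) includes $ since <S> is the start symbol.
FOLLOW(<S>): <S> appears on no right-hand side. Thus FOLLOW(<S>) = {$}.
For <S> ::= λ: FIRST(λ) = {λ}, so it goes in M[<S>, t] for t ∈ {}; since λ ∈ FIRST, also for every t ∈ FOLLOW(<S>) = {$}.
For <S> ::= w r <A>: FIRST(w r <A>) = {w}, so it goes in M[<S>, t] for t ∈ {w}.
None of these place a production in M[<S>, p].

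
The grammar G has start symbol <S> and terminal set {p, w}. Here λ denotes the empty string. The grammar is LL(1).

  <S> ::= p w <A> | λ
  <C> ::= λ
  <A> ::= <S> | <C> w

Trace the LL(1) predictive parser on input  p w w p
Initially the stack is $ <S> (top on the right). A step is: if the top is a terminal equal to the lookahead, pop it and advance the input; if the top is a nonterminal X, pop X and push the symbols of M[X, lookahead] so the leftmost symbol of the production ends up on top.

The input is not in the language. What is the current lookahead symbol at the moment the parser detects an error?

p

     Stack      Input      Action
  1  $ <S>      p w w p $  expand <S> ::= p w <A>
  2  $ <A> w p  p w w p $  match p
  3  $ <A> w    w w p $    match w
  4  $ <A>      w p $      expand <A> ::= <C> w
  5  $ w <C>    w p $      expand <C> ::= λ
  6  $ w        w p $      match w
  7  $          p $        error: stack empty but input remains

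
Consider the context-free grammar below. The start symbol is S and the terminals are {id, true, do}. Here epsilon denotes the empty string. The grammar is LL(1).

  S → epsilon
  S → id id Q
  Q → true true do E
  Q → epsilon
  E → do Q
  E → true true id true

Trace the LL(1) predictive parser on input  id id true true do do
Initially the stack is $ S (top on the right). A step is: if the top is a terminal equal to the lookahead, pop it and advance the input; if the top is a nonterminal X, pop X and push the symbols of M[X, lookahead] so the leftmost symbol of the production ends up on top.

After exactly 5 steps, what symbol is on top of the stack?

step 1: stack=$ S  input=id id true true do do $  — expand S → id id Q
step 2: stack=$ Q id id  input=id id true true do do $  — match id
step 3: stack=$ Q id  input=id true true do do $  — match id
step 4: stack=$ Q  input=true true do do $  — expand Q → true true do E
step 5: stack=$ E do true true  input=true true do do $  — match true
Stack after step 5: $ E do true (top = true).

true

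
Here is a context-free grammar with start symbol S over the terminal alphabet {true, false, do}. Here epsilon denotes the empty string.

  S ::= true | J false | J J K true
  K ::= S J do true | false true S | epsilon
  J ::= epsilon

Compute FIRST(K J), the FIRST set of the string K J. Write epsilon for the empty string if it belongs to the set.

FIRST(J): from J::=epsilon we get {epsilon}. So FIRST(J) = {epsilon}.
FIRST(S): from S::=true we get {true}; from S::=J false we get {false}; from S::=J J K true we get {false, true}. So FIRST(S) = {false, true}.
FIRST(K): from K::=S J do true we get {false, true}; from K::=false true S we get {false}; from K::=epsilon we get {epsilon}. So FIRST(K) = {epsilon, false, true}.
FIRST(K J): take FIRST of each symbol in turn, carrying on past any symbol whose FIRST contains epsilon; result {epsilon, false, true}.

{epsilon, false, true}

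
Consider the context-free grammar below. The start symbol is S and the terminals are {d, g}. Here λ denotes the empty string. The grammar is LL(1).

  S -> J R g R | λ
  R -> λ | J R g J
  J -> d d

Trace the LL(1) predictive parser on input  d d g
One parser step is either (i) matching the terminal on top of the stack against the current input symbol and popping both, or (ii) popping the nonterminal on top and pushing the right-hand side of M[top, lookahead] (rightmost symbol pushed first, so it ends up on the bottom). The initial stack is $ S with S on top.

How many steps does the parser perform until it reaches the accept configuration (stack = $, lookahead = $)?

step 1: stack=$ S  input=d d g $  — expand S -> J R g R
step 2: stack=$ R g R J  input=d d g $  — expand J -> d d
step 3: stack=$ R g R d d  input=d d g $  — match d
step 4: stack=$ R g R d  input=d g $  — match d
step 5: stack=$ R g R  input=g $  — expand R -> λ
step 6: stack=$ R g  input=g $  — match g
step 7: stack=$ R  input=$  — expand R -> λ
Accept reached after 7 steps.

7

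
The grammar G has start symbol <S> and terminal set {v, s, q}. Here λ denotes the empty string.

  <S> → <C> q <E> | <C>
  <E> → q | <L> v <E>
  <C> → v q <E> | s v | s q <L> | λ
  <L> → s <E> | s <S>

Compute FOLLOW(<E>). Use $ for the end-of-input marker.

FIRST(<C>): from <C>→v q <E> we get {v}; from <C>→s v we get {s}; from <C>→s q <L> we get {s}; from <C>→λ we get {λ}. So FIRST(<C>) = {λ, s, v}.
FIRST(<L>): from <L>→s <E> we get {s}; from <L>→s <S> we get {s}. So FIRST(<L>) = {s}.
FIRST(<S>): from <S>→<C> q <E> we get {q, s, v}; from <S>→<C> we get {λ, s, v}. So FIRST(<S>) = {λ, q, s, v}.
FIRST(<E>): from <E>→q we get {q}; from <E>→<L> v <E> we get {s}. So FIRST(<E>) = {q, s}.
FOLLOW(<S>) includes $ since <S> is the start symbol.
FOLLOW(<S>): in <L>→s <S>, the suffix after <S> is empty, so FOLLOW(<S>) ⊇ FOLLOW(<L>) = {$, q, v}. Thus FOLLOW(<S>) = {$, q, v}.
FOLLOW(<C>): in <S>→<C> q <E>, <C> is followed by q <E> with FIRST {q}; in <S>→<C>, the suffix after <C> is empty, so FOLLOW(<C>) ⊇ FOLLOW(<S>) = {$, q, v}. Thus FOLLOW(<C>) = {$, q, v}.
FOLLOW(<L>): in <E>→<L> v <E>, <L> is followed by v <E> with FIRST {v}; in <C>→s q <L>, the suffix after <L> is empty, so FOLLOW(<L>) ⊇ FOLLOW(<C>) = {$, q, v}. Thus FOLLOW(<L>) = {$, q, v}.
FOLLOW(<E>): in <S>→<C> q <E>, the suffix after <E> is empty, so FOLLOW(<E>) ⊇ FOLLOW(<S>) = {$, q, v}; in <E>→<L> v <E>, the suffix after <E> is empty (adds nothing new); in <C>→v q <E>, the suffix after <E> is empty, so FOLLOW(<E>) ⊇ FOLLOW(<C>) = {$, q, v}; in <L>→s <E>, the suffix after <E> is empty, so FOLLOW(<E>) ⊇ FOLLOW(<L>) = {$, q, v}. Thus FOLLOW(<E>) = {$, q, v}.

{$, q, v}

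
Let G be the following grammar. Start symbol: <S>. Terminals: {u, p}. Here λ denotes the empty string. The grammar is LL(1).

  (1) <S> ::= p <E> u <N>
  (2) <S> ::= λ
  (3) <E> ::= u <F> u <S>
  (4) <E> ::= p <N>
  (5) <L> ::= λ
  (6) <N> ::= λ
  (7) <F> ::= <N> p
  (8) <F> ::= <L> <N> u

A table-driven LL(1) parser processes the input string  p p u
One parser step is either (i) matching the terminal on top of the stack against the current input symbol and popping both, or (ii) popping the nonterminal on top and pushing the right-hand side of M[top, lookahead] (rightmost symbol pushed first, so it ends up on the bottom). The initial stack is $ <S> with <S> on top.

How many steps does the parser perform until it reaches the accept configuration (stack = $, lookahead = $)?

     Stack          Input    Action
  1  $ <S>          p p u $  expand <S> ::= p <E> u <N>
  2  $ <N> u <E> p  p p u $  match p
  3  $ <N> u <E>    p u $    expand <E> ::= p <N>
  4  $ <N> u <N> p  p u $    match p
  5  $ <N> u <N>    u $      expand <N> ::= λ
  6  $ <N> u        u $      match u
  7  $ <N>          $        expand <N> ::= λ
Accept reached after 7 steps.

7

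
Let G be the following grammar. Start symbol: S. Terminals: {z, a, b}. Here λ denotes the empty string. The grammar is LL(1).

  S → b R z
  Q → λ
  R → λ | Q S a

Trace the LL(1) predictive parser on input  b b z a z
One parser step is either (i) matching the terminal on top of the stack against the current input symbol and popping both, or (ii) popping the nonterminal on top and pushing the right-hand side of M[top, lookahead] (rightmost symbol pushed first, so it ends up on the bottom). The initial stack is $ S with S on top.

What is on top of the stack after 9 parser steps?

z

     Stack        Input        Action
  1  $ S          b b z a z $  expand S → b R z
  2  $ z R b      b b z a z $  match b
  3  $ z R        b z a z $    expand R → Q S a
  4  $ z a S Q    b z a z $    expand Q → λ
  5  $ z a S      b z a z $    expand S → b R z
  6  $ z a z R b  b z a z $    match b
  7  $ z a z R    z a z $      expand R → λ
  8  $ z a z      z a z $      match z
  9  $ z a        a z $        match a
Stack after step 9: $ z (top = z).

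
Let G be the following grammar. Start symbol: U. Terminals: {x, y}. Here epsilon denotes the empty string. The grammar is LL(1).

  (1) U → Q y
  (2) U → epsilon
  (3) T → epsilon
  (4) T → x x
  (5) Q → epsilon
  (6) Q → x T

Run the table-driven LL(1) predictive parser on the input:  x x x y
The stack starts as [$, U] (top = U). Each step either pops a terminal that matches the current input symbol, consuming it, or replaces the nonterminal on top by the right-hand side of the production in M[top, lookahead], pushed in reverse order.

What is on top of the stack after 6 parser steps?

y

     Stack    Input      Action
  1  $ U      x x x y $  expand U → Q y
  2  $ y Q    x x x y $  expand Q → x T
  3  $ y T x  x x x y $  match x
  4  $ y T    x x y $    expand T → x x
  5  $ y x x  x x y $    match x
  6  $ y x    x y $      match x
Stack after step 6: $ y (top = y).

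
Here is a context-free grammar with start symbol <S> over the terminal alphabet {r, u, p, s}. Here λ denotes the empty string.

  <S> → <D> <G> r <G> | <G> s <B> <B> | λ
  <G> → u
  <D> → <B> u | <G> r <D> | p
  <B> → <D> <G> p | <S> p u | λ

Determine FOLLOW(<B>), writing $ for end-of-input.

FIRST(<G>): from <G>→u we get {u}. So FIRST(<G>) = {u}.
FIRST(<S>): from <S>→<D> <G> r <G> we get {p, u}; from <S>→<G> s <B> <B> we get {u}; from <S>→λ we get {λ}. So FIRST(<S>) = {λ, p, u}.
FIRST(<D>): from <D>→<B> u we get {p, u}; from <D>→<G> r <D> we get {u}; from <D>→p we get {p}. So FIRST(<D>) = {p, u}.
FIRST(<B>): from <B>→<D> <G> p we get {p, u}; from <B>→<S> p u we get {p, u}; from <B>→λ we get {λ}. So FIRST(<B>) = {λ, p, u}.
FOLLOW(<S>) includes $ since <S> is the start symbol.
FOLLOW(<S>): in <B>→<S> p u, <S> is followed by p u with FIRST {p}. Thus FOLLOW(<S>) = {$, p}.
FOLLOW(<G>): in <S>→<D> <G> r <G> (occurrence 1), <G> is followed by r <G> with FIRST {r}; in <S>→<D> <G> r <G> (occurrence 2), the suffix after <G> is empty, so FOLLOW(<G>) ⊇ FOLLOW(<S>) = {$, p}; in <S>→<G> s <B> <B>, <G> is followed by s <B> <B> with FIRST {s}; in <D>→<G> r <D>, <G> is followed by r <D> with FIRST {r}; in <B>→<D> <G> p, <G> is followed by p with FIRST {p}. Thus FOLLOW(<G>) = {$, p, r, s}.
FOLLOW(<D>): in <S>→<D> <G> r <G>, <D> is followed by <G> r <G> with FIRST {u}; in <D>→<G> r <D>, the suffix after <D> is empty (adds nothing new); in <B>→<D> <G> p, <D> is followed by <G> p with FIRST {u}. Thus FOLLOW(<D>) = {u}.
FOLLOW(<B>): in <S>→<G> s <B> <B> (occurrence 1), <B> is followed by <B> with FIRST {λ, p, u}; in <S>→<G> s <B> <B> (occurrence 1), the suffix after <B> is nullable, so FOLLOW(<B>) ⊇ FOLLOW(<S>) = {$, p}; in <S>→<G> s <B> <B> (occurrence 2), the suffix after <B> is empty, so FOLLOW(<B>) ⊇ FOLLOW(<S>) = {$, p}; in <D>→<B> u, <B> is followed by u with FIRST {u}. Thus FOLLOW(<B>) = {$, p, u}.

{$, p, u}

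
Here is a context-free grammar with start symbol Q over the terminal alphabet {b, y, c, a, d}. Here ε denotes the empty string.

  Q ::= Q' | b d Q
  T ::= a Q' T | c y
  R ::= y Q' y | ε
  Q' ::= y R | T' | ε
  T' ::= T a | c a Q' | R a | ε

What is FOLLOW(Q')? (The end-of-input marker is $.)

FIRST(T) = {a, c}
FIRST(R) = {ε, y}
FIRST(T') = {ε, a, c, y}  (via T a, R a)
FIRST(Q') = {ε, a, c, y}  (via T')
FIRST(Q) = {ε, a, b, c, y}  (via Q')
FOLLOW(Q) includes $ since Q is the start symbol.
FOLLOW(Q): in Q::=b d Q, the suffix after Q is empty (adds nothing new). Thus FOLLOW(Q) = {$}.
FOLLOW(T): in T::=a Q' T, the suffix after T is empty (adds nothing new); in T'::=T a, T is followed by a with FIRST {a}. Thus FOLLOW(T) = {a}.
FOLLOW(R): in Q'::=y R, the suffix after R is empty, so FOLLOW(R) ⊇ FOLLOW(Q') = {$, a, c, y}; in T'::=R a, R is followed by a with FIRST {a}. Thus FOLLOW(R) = {$, a, c, y}.
FOLLOW(Q'): in Q::=Q', the suffix after Q' is empty, so FOLLOW(Q') ⊇ FOLLOW(Q) = {$}; in T::=a Q' T, Q' is followed by T with FIRST {a, c}; in R::=y Q' y, Q' is followed by y with FIRST {y}; in T'::=c a Q', the suffix after Q' is empty, so FOLLOW(Q') ⊇ FOLLOW(T') = {$, a, c, y}. Thus FOLLOW(Q') = {$, a, c, y}.
FOLLOW(T'): in Q'::=T', the suffix after T' is empty, so FOLLOW(T') ⊇ FOLLOW(Q') = {$, a, c, y}. Thus FOLLOW(T') = {$, a, c, y}.

{$, a, c, y}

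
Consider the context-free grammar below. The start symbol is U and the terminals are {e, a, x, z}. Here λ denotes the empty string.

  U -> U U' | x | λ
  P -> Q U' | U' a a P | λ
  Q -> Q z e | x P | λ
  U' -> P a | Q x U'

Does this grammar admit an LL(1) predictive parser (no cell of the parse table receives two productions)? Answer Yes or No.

No

FIRST(U) = {λ, a, x, z}
FIRST(P) = {λ, a, x, z}
FIRST(Q) = {λ, x, z}
FIRST(U') = {a, x, z}
FOLLOW(U) = {$, a, x, z}
FOLLOW(P) = {a, x, z}
FOLLOW(Q) = {a, x, z}
FOLLOW(U') = {$, a, x, z}
Cell M[P, a] receives both P -> Q U' and P -> U' a a P and P -> λ — the grammar is not LL(1).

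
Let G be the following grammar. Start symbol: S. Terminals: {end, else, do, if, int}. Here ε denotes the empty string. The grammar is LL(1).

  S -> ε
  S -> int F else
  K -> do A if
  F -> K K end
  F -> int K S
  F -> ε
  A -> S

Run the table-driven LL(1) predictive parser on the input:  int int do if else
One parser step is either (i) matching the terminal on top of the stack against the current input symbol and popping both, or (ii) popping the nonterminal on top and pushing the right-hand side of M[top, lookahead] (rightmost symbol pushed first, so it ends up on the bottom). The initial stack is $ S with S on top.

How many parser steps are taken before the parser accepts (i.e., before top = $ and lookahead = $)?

11

      Stack             Input                 Action
   1  $ S               int int do if else $  expand S -> int F else
   2  $ else F int      int int do if else $  match int
   3  $ else F          int do if else $      expand F -> int K S
   4  $ else S K int    int do if else $      match int
   5  $ else S K        do if else $          expand K -> do A if
   6  $ else S if A do  do if else $          match do
   7  $ else S if A     if else $             expand A -> S
   8  $ else S if S     if else $             expand S -> ε
   9  $ else S if       if else $             match if
  10  $ else S          else $                expand S -> ε
  11  $ else            else $                match else
Accept reached after 11 steps.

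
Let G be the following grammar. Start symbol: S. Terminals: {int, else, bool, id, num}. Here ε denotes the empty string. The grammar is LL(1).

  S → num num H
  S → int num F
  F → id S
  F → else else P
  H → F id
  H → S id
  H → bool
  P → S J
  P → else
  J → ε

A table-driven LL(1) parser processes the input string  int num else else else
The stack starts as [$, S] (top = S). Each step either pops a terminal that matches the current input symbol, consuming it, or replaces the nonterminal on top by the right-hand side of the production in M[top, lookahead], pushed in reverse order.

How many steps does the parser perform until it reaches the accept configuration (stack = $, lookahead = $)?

8

     Stack          Input                     Action
  1  $ S            int num else else else $  expand S → int num F
  2  $ F num int    int num else else else $  match int
  3  $ F num        num else else else $      match num
  4  $ F            else else else $          expand F → else else P
  5  $ P else else  else else else $          match else
  6  $ P else       else else $               match else
  7  $ P            else $                    expand P → else
  8  $ else         else $                    match else
Accept reached after 8 steps.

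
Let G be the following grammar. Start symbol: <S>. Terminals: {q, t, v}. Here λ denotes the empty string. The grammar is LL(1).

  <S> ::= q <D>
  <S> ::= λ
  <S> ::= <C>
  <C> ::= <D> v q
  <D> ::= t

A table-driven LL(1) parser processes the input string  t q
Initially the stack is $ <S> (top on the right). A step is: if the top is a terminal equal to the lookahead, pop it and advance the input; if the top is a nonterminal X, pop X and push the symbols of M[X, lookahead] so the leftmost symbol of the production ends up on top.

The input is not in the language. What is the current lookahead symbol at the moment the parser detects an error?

     Stack      Input  Action
  1  $ <S>      t q $  expand <S> ::= <C>
  2  $ <C>      t q $  expand <C> ::= <D> v q
  3  $ q v <D>  t q $  expand <D> ::= t
  4  $ q v t    t q $  match t
  5  $ q v      q $    error: top is terminal v but lookahead is q

q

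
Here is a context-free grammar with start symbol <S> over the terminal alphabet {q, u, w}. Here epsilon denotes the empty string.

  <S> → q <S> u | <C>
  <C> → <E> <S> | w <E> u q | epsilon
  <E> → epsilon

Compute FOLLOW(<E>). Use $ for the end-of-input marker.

{$, q, u, w}

FIRST(<E>) = {epsilon}
FIRST(<S>) = {epsilon, q, w}  (via <C>)
FIRST(<C>) = {epsilon, q, w}  (via <E> <S>)
FOLLOW(<S>) includes $ since <S> is the start symbol.
FOLLOW(<S>): in <S>→q <S> u, <S> is followed by u with FIRST {u}; in <C>→<E> <S>, the suffix after <S> is empty, so FOLLOW(<S>) ⊇ FOLLOW(<C>) = {$, u}. Thus FOLLOW(<S>) = {$, u}.
FOLLOW(<C>): in <S>→<C>, the suffix after <C> is empty, so FOLLOW(<C>) ⊇ FOLLOW(<S>) = {$, u}. Thus FOLLOW(<C>) = {$, u}.
FOLLOW(<E>): in <C>→<E> <S>, <E> is followed by <S> with FIRST {epsilon, q, w}; in <C>→<E> <S>, the suffix after <E> is nullable, so FOLLOW(<E>) ⊇ FOLLOW(<C>) = {$, u}; in <C>→w <E> u q, <E> is followed by u q with FIRST {u}. Thus FOLLOW(<E>) = {$, q, u, w}.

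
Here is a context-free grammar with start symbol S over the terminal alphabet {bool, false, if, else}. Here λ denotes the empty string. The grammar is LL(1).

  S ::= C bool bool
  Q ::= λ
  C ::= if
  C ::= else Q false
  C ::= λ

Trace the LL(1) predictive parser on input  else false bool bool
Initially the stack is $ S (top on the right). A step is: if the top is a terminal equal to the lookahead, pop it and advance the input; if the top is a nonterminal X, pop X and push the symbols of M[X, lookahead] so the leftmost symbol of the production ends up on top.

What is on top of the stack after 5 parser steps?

bool

     Stack                     Input                   Action
  1  $ S                       else false bool bool $  expand S ::= C bool bool
  2  $ bool bool C             else false bool bool $  expand C ::= else Q false
  3  $ bool bool false Q else  else false bool bool $  match else
  4  $ bool bool false Q       false bool bool $       expand Q ::= λ
  5  $ bool bool false         false bool bool $       match false
Stack after step 5: $ bool bool (top = bool).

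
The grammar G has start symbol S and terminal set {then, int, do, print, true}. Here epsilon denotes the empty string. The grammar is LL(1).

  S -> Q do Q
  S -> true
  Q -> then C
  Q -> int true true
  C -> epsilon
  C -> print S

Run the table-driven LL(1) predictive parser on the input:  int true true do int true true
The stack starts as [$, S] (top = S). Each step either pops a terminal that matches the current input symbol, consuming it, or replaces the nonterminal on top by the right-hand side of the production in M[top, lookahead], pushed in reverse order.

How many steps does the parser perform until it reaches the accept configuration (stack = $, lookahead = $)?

10

step 1: stack=$ S  input=int true true do int true true $  — expand S -> Q do Q
step 2: stack=$ Q do Q  input=int true true do int true true $  — expand Q -> int true true
step 3: stack=$ Q do true true int  input=int true true do int true true $  — match int
step 4: stack=$ Q do true true  input=true true do int true true $  — match true
step 5: stack=$ Q do true  input=true do int true true $  — match true
step 6: stack=$ Q do  input=do int true true $  — match do
step 7: stack=$ Q  input=int true true $  — expand Q -> int true true
step 8: stack=$ true true int  input=int true true $  — match int
step 9: stack=$ true true  input=true true $  — match true
step 10: stack=$ true  input=true $  — match true
Accept reached after 10 steps.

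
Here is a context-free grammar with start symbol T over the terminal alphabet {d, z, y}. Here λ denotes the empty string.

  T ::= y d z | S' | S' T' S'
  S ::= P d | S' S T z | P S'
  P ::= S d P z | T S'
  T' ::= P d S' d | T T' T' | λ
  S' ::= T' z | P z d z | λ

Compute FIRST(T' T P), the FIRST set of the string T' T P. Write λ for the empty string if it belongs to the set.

{λ, d, y, z}

FIRST(T): from T::=y d z we get {y}; from T::=S' we get {λ, d, y, z}; from T::=S' T' S' we get {λ, d, y, z}. So FIRST(T) = {λ, d, y, z}.
FIRST(S): from S::=P d we get {d, y, z}; from S::=S' S T z we get {d, y, z}; from S::=P S' we get {λ, d, y, z}. So FIRST(S) = {λ, d, y, z}.
FIRST(P): from P::=S d P z we get {d, y, z}; from P::=T S' we get {λ, d, y, z}. So FIRST(P) = {λ, d, y, z}.
FIRST(T'): from T'::=P d S' d we get {d, y, z}; from T'::=T T' T' we get {λ, d, y, z}; from T'::=λ we get {λ}. So FIRST(T') = {λ, d, y, z}.
FIRST(S'): from S'::=T' z we get {d, y, z}; from S'::=P z d z we get {d, y, z}; from S'::=λ we get {λ}. So FIRST(S') = {λ, d, y, z}.
FIRST(T' T P): take FIRST of each symbol in turn, carrying on past any symbol whose FIRST contains λ; result {λ, d, y, z}.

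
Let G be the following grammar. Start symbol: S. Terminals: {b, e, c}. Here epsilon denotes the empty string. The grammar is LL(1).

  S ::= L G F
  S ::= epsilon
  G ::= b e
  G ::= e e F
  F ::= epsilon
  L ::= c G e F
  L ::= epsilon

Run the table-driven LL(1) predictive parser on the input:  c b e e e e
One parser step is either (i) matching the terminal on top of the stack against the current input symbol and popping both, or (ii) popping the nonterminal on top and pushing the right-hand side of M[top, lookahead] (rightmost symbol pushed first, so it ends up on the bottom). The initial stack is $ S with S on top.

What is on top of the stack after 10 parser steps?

e

step 1: stack=$ S  input=c b e e e e $  — expand S ::= L G F
step 2: stack=$ F G L  input=c b e e e e $  — expand L ::= c G e F
step 3: stack=$ F G F e G c  input=c b e e e e $  — match c
step 4: stack=$ F G F e G  input=b e e e e $  — expand G ::= b e
step 5: stack=$ F G F e e b  input=b e e e e $  — match b
step 6: stack=$ F G F e e  input=e e e e $  — match e
step 7: stack=$ F G F e  input=e e e $  — match e
step 8: stack=$ F G F  input=e e $  — expand F ::= epsilon
step 9: stack=$ F G  input=e e $  — expand G ::= e e F
step 10: stack=$ F F e e  input=e e $  — match e
Stack after step 10: $ F F e (top = e).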